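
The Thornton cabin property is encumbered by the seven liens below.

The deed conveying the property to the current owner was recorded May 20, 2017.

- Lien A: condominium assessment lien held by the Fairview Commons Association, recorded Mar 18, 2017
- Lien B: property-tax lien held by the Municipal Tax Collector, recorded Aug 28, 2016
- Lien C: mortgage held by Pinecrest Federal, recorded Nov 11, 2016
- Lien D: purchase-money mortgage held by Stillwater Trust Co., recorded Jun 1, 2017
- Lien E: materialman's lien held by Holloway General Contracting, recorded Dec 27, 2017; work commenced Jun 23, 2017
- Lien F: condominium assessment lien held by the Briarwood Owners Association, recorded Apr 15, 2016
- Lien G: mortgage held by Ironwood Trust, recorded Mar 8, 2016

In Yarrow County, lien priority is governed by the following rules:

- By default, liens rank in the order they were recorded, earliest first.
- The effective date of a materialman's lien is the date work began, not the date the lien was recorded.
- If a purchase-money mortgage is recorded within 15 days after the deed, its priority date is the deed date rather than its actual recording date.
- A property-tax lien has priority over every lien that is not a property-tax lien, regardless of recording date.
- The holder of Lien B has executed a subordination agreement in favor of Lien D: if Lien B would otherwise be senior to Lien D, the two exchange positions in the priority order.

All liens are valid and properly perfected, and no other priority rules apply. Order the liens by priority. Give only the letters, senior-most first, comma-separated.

D, G, F, C, A, B, E

Effective dates: D was recorded within the 15-day window, so its effective date is the deed date May 20, 2017; E relates back to Jun 23, 2017 (work commenced).
B is a property-tax lien and takes priority over every other lien.
Remaining liens by effective date: G (Mar 8, 2016), F (Apr 15, 2016), C (Nov 11, 2016), A (Mar 18, 2017), D (May 20, 2017), E (Jun 23, 2017).
Because B would otherwise rank above D, the subordination swaps them.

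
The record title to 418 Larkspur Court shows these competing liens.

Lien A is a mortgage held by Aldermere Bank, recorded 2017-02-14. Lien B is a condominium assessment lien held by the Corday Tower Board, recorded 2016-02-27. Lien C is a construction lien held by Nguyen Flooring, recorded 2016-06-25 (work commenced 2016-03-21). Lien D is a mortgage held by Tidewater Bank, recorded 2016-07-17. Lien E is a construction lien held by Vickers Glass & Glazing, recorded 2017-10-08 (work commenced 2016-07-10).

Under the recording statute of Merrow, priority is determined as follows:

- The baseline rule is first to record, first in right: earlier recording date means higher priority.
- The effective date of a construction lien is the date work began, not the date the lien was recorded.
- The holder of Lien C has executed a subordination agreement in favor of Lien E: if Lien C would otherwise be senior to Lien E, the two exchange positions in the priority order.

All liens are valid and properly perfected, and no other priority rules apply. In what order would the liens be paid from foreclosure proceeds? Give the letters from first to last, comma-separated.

Effective dates after the stated exceptions: C is treated as recorded 2016-03-21, the work-commencement date; E relates back to 2016-07-10 (work commenced).
By effective date, earliest first: B (2016-02-27), C (2016-03-21), E (2016-07-10), D (2016-07-17), A (2017-02-14).
C is senior to E before the subordination, so the two trade places.

B, E, C, D, A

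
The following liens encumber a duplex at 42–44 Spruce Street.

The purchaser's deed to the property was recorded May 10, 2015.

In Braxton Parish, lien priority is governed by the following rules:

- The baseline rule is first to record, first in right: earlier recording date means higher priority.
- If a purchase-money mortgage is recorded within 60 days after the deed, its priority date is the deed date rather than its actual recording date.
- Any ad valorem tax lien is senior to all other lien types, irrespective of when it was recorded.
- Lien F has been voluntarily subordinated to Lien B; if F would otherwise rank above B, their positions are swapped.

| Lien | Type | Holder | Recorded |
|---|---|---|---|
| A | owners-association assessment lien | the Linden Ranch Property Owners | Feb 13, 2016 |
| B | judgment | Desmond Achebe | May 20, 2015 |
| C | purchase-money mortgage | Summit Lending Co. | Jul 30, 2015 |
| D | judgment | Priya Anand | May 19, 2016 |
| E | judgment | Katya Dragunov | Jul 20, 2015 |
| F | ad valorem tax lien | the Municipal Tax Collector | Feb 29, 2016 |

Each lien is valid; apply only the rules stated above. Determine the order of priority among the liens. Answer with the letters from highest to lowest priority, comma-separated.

B, F, E, C, A, D

Effective dates: C was recorded 81 days after the deed — beyond 60 days — so no relation-back applies.
F is an ad valorem tax lien, so it outranks all other liens regardless of date.
Ordering the rest by effective date: B (May 20, 2015), E (Jul 20, 2015), C (Jul 30, 2015), A (Feb 13, 2016), D (May 19, 2016).
F would otherwise be senior to B, so under the subordination agreement F and B exchange positions.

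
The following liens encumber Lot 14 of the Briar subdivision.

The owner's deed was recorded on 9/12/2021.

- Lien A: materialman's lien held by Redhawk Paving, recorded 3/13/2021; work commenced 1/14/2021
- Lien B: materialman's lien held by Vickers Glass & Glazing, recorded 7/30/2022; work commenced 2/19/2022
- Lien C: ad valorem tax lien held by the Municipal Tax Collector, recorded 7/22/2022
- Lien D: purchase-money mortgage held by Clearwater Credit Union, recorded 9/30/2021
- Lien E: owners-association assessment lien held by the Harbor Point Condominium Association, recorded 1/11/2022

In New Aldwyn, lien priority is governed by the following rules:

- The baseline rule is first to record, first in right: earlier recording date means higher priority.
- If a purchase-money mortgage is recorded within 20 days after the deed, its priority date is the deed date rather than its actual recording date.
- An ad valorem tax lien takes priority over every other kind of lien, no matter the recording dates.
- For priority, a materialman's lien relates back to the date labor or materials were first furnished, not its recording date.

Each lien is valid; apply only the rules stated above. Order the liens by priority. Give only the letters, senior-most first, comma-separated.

C, A, D, E, B

Effective dates: A's effective date is 1/14/2021, when work began; B is treated as recorded 2/19/2022, the work-commencement date; D relates back to the deed date 9/12/2021.
As an ad valorem tax lien, C is senior to every other lien.
Ordering the rest by effective date: A (1/14/2021), D (9/12/2021), E (1/11/2022), B (2/19/2022).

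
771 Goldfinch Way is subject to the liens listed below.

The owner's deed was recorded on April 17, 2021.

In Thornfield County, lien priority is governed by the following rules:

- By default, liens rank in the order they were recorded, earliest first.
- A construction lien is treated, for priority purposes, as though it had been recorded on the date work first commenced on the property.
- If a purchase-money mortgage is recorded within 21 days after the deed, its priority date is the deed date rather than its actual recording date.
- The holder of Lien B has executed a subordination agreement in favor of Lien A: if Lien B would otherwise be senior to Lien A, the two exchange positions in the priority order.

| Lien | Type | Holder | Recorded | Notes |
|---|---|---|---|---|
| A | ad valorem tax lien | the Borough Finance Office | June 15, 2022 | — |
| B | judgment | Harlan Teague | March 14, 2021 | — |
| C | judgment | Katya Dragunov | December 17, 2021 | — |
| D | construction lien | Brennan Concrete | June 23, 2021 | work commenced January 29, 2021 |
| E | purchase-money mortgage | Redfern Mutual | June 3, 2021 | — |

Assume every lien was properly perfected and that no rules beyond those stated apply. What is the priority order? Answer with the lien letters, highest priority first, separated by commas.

First, effective dates: D relates back to January 29, 2021 (work commenced); E was recorded 47 days after the deed — beyond 21 days — so no relation-back applies.
By effective date: D (January 29, 2021), B (March 14, 2021), E (June 3, 2021), C (December 17, 2021), A (June 15, 2022).
B is senior to A before the subordination, so the two trade places.

D, A, E, C, B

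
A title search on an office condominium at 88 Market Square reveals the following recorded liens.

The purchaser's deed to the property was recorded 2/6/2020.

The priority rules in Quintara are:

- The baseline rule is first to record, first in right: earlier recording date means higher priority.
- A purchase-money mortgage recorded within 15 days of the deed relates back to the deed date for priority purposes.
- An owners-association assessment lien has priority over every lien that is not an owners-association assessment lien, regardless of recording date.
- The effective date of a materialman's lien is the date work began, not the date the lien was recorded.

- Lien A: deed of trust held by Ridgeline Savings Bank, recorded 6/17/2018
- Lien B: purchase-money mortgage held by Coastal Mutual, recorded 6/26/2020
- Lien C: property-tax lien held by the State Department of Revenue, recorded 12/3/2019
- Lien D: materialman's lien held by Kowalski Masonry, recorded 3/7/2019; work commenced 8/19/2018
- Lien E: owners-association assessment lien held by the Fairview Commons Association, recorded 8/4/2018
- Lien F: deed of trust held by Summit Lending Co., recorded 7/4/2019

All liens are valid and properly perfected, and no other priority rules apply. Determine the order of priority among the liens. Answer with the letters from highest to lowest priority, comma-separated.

E, A, D, F, C, B

First, effective dates: B was recorded 141 days after the deed — beyond 15 days — so no relation-back applies; D relates back to 8/19/2018 (work commenced).
E is an owners-association assessment lien, so it outranks all other liens regardless of date.
Ordering the rest by effective date: A (6/17/2018), D (8/19/2018), F (7/4/2019), C (12/3/2019), B (6/26/2020).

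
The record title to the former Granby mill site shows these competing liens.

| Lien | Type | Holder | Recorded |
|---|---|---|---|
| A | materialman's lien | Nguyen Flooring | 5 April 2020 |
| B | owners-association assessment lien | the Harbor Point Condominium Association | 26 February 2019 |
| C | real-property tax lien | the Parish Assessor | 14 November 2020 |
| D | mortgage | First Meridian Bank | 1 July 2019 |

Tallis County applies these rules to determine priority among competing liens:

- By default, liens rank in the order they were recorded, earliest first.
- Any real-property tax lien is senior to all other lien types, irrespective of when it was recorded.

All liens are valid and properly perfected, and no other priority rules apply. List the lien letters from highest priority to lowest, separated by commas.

C, B, D, A

C is a real-property tax lien and takes priority over every other lien.
The other liens, earliest effective date first: B (26 February 2019), D (1 July 2019), A (5 April 2020).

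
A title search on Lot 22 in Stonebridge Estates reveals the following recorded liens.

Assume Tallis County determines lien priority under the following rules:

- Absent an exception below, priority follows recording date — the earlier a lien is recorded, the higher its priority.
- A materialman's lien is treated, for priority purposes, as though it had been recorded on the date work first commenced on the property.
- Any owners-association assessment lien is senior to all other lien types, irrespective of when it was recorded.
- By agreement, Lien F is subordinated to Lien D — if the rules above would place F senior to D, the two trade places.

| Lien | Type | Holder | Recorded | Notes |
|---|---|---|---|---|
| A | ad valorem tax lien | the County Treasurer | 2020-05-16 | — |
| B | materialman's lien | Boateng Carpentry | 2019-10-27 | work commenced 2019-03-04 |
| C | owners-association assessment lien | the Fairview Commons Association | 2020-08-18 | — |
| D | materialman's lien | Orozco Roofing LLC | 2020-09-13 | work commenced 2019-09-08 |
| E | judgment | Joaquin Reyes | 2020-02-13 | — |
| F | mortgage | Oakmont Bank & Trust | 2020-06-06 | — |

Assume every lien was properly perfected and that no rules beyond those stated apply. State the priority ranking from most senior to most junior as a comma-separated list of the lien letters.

First, effective dates: B's effective date is 2019-03-04, when work began; D relates back to 2019-09-08 (work commenced).
As an owners-association assessment lien, C is senior to every other lien.
The other liens, earliest effective date first: B (2019-03-04), D (2019-09-08), E (2020-02-13), A (2020-05-16), F (2020-06-06).
Since F is not senior to D, the subordination leaves the order unchanged.

C, B, D, E, A, F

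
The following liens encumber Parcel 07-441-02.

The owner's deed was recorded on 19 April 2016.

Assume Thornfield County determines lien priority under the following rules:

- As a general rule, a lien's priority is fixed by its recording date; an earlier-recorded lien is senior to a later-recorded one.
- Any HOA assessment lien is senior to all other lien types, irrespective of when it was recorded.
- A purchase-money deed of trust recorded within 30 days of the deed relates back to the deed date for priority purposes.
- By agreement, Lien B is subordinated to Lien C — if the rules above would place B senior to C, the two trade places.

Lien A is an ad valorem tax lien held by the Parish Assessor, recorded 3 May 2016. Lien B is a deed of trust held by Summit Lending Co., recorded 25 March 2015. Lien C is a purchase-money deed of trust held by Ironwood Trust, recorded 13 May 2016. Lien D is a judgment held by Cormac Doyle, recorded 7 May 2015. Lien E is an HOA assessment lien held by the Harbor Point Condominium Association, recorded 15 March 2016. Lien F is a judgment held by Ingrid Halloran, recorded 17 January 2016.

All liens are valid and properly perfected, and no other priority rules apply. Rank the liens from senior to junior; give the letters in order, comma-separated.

Effective dates: C relates back to the deed date 19 April 2016.
E, as an HOA assessment lien, has superpriority and ranks first.
The other liens, earliest effective date first: B (25 March 2015), D (7 May 2015), F (17 January 2016), C (19 April 2016), A (3 May 2016).
B is senior to C before the subordination, so the two trade places.

E, C, D, F, B, A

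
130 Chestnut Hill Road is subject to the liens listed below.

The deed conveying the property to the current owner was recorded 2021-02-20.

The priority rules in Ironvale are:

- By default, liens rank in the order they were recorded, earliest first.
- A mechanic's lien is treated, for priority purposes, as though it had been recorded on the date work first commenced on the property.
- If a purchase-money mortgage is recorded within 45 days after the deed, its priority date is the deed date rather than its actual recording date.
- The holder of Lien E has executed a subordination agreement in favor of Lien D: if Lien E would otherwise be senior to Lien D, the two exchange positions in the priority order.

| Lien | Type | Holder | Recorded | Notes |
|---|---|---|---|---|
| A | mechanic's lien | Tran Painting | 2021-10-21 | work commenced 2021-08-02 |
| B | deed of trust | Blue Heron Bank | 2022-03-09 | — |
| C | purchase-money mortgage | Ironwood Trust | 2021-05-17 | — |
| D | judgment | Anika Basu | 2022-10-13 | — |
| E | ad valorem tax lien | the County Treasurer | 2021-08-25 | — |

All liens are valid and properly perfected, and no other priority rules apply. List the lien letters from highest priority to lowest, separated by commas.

C, A, D, B, E

Effective dates: A is treated as recorded 2021-08-02, the work-commencement date; C missed the 45-day window (86 days after the deed), so its recording date stands.
By effective date, earliest first: C (2021-05-17), A (2021-08-02), E (2021-08-25), B (2022-03-09), D (2022-10-13).
The subordination applies — E was senior to D — so E and D swap.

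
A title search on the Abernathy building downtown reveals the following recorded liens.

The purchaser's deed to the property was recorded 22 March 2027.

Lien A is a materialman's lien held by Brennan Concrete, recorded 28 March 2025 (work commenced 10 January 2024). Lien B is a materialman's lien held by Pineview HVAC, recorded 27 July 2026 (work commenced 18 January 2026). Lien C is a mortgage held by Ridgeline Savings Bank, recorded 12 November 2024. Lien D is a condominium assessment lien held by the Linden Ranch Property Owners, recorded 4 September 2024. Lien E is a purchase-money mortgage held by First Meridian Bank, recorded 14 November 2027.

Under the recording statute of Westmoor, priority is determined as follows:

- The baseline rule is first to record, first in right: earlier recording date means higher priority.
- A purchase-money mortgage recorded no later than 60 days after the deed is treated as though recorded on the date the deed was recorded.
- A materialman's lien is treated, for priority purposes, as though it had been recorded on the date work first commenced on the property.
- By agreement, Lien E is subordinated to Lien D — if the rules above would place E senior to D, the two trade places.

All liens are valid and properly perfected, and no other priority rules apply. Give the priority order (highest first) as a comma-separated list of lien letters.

A, D, C, B, E

Effective dates: A's effective date is 10 January 2024, when work began; B relates back to 18 January 2026 (work commenced); E missed the 60-day window (237 days after the deed), so its recording date stands.
Ordering by effective date: A (10 January 2024), D (4 September 2024), C (12 November 2024), B (18 January 2026), E (14 November 2027).
E already ranks below D; the subordination has no effect.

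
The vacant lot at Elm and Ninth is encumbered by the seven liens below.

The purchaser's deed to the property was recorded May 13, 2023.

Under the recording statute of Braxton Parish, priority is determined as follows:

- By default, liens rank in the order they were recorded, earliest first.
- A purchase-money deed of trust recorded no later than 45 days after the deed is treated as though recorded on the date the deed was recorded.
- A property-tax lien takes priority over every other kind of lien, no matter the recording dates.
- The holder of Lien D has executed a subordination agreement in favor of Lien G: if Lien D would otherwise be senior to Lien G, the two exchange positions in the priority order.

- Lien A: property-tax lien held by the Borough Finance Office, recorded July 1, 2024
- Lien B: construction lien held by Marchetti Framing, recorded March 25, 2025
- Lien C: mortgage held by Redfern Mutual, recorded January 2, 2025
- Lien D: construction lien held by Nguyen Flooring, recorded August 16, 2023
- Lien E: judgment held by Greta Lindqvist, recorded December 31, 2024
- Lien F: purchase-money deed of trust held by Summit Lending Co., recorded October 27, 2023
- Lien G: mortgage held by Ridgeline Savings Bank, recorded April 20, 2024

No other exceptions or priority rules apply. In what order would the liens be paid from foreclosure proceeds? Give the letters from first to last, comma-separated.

First, effective dates: F was recorded 167 days after the deed — beyond 45 days — so no relation-back applies.
A is a property-tax lien, so it outranks all other liens regardless of date.
Remaining liens by effective date: D (August 16, 2023), F (October 27, 2023), G (April 20, 2024), E (December 31, 2024), C (January 2, 2025), B (March 25, 2025).
D is senior to G before the subordination, so the two trade places.

A, G, F, D, E, C, B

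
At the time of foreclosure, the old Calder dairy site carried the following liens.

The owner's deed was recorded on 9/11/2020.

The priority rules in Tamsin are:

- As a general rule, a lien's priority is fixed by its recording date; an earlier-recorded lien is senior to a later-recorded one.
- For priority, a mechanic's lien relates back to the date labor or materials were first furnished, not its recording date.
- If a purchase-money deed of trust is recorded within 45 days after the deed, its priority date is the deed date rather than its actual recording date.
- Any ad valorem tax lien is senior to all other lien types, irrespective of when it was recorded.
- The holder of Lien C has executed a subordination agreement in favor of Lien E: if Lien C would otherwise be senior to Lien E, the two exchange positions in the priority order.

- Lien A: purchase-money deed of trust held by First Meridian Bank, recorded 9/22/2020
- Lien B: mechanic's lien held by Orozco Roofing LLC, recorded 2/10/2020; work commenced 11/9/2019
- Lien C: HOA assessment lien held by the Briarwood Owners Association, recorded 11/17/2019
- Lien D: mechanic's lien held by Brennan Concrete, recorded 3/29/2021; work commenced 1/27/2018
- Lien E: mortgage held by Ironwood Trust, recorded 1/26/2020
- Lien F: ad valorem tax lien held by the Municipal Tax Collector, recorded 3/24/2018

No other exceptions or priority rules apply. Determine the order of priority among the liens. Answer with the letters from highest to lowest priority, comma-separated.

Effective dates after the stated exceptions: A relates back to the deed date 9/11/2020; B relates back to 11/9/2019 (work commenced); D's effective date is 1/27/2018, when work began.
F, as an ad valorem tax lien, has superpriority and ranks first.
Remaining liens by effective date: D (1/27/2018), B (11/9/2019), C (11/17/2019), E (1/26/2020), A (9/11/2020).
Because C would otherwise rank above E, the subordination swaps them.

F, D, B, E, C, A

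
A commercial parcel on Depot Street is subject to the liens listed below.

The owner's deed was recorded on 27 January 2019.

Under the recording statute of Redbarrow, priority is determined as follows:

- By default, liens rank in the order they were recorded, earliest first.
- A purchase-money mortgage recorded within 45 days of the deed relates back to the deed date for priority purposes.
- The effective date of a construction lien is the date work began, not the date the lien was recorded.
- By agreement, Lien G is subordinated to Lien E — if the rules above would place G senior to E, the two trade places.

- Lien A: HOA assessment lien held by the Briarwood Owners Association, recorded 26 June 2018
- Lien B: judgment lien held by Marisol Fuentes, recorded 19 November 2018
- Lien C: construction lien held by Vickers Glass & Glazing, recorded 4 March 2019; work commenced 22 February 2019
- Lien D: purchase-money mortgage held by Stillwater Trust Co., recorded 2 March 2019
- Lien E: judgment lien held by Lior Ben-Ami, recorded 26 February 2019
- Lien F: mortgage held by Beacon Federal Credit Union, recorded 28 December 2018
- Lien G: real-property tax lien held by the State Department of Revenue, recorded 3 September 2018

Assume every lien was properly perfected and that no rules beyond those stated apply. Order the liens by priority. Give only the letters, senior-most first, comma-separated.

Effective dates: C's effective date is 22 February 2019, when work began; D relates back to the deed date 27 January 2019.
Sorted by effective date: A (26 June 2018), G (3 September 2018), B (19 November 2018), F (28 December 2018), D (27 January 2019), C (22 February 2019), E (26 February 2019).
G would otherwise be senior to E, so under the subordination agreement G and E exchange positions.

A, E, B, F, D, C, G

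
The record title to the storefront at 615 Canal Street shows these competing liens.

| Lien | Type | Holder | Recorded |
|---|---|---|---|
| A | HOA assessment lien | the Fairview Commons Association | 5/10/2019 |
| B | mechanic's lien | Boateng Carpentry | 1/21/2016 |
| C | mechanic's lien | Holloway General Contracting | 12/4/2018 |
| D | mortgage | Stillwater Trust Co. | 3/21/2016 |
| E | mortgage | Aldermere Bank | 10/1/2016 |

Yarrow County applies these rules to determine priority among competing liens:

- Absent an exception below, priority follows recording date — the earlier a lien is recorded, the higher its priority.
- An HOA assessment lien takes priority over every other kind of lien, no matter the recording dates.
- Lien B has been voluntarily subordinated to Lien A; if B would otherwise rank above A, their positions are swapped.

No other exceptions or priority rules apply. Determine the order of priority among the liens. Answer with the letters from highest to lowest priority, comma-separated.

A, B, D, E, C

As an HOA assessment lien, A is senior to every other lien.
Ordering the rest by effective date: B (1/21/2016), D (3/21/2016), E (10/1/2016), C (12/4/2018).
B is already junior to A, so the subordination agreement changes nothing.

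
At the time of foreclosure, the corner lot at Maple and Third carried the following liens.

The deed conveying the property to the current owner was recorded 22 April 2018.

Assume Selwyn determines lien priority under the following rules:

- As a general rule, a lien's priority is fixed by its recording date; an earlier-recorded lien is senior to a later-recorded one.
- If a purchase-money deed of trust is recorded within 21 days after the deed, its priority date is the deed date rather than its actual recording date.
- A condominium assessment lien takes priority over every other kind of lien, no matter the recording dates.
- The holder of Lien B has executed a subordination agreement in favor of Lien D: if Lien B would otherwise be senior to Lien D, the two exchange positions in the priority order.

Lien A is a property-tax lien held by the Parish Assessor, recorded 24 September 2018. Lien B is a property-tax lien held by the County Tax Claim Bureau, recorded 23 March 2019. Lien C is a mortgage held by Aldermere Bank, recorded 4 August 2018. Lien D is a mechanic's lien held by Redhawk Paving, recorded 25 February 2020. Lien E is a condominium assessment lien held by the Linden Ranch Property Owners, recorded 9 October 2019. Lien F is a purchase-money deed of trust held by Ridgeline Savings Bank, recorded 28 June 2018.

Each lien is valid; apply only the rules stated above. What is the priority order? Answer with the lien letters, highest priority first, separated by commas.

Adjusting effective dates: F was recorded 67 days after the deed — beyond 21 days — so no relation-back applies.
E is a condominium assessment lien, so it outranks all other liens regardless of date.
Remaining liens by effective date: F (28 June 2018), C (4 August 2018), A (24 September 2018), B (23 March 2019), D (25 February 2020).
B would otherwise be senior to D, so under the subordination agreement B and D exchange positions.

E, F, C, A, D, B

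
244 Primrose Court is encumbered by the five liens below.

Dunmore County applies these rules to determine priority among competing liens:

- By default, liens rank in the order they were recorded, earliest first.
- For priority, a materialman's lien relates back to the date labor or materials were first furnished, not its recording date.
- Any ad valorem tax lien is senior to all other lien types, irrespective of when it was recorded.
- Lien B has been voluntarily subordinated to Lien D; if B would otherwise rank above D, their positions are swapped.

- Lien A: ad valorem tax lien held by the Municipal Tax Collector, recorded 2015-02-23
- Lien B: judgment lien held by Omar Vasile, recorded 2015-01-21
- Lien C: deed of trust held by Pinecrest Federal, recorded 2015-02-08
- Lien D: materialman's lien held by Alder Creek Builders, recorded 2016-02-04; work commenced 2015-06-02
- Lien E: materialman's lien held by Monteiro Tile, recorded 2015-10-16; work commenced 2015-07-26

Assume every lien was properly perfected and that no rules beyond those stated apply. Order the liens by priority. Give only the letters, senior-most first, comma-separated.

Adjusting effective dates: D is treated as recorded 2015-06-02, the work-commencement date; E is treated as recorded 2015-07-26, the work-commencement date.
As an ad valorem tax lien, A is senior to every other lien.
Remaining liens by effective date: B (2015-01-21), C (2015-02-08), D (2015-06-02), E (2015-07-26).
B would otherwise be senior to D, so under the subordination agreement B and D exchange positions.

A, D, C, B, E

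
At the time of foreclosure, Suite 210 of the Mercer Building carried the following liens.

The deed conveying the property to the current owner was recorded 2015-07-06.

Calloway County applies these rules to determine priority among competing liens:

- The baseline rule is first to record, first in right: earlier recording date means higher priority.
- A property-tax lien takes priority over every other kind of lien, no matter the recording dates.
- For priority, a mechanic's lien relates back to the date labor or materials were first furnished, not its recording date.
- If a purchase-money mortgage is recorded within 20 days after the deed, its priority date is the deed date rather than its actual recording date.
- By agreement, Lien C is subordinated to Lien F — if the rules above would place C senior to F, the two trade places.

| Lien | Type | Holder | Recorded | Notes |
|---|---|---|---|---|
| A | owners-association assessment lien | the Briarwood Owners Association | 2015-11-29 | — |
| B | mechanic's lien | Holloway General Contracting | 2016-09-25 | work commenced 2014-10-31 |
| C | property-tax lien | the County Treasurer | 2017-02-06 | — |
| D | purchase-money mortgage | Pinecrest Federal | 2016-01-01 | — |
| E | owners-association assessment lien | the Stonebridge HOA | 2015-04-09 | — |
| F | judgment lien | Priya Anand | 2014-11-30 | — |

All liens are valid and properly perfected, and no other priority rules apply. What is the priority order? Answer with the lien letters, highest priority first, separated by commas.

F, B, C, E, A, D

Effective dates after the stated exceptions: B's effective date is 2014-10-31, when work began; D was recorded 179 days after the deed — beyond 20 days — so no relation-back applies.
C, as a property-tax lien, has superpriority and ranks first.
Remaining liens by effective date: B (2014-10-31), F (2014-11-30), E (2015-04-09), A (2015-11-29), D (2016-01-01).
Because C would otherwise rank above F, the subordination swaps them.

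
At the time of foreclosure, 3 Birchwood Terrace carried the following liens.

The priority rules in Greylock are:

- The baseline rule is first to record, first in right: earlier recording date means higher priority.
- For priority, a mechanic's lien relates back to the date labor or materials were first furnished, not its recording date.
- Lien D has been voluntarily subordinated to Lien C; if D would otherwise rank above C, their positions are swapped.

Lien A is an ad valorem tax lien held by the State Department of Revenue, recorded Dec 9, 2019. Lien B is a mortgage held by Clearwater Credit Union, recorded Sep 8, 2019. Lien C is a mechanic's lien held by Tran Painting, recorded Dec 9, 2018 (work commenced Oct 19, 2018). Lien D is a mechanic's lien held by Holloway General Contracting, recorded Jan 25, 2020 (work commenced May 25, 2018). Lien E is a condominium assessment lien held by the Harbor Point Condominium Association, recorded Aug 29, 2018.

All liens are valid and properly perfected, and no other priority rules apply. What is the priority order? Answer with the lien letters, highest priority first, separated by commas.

Effective dates after the stated exceptions: C relates back to Oct 19, 2018 (work commenced); D is treated as recorded May 25, 2018, the work-commencement date.
By effective date, earliest first: D (May 25, 2018), E (Aug 29, 2018), C (Oct 19, 2018), B (Sep 8, 2019), A (Dec 9, 2019).
D would otherwise be senior to C, so under the subordination agreement D and C exchange positions.

C, E, D, B, A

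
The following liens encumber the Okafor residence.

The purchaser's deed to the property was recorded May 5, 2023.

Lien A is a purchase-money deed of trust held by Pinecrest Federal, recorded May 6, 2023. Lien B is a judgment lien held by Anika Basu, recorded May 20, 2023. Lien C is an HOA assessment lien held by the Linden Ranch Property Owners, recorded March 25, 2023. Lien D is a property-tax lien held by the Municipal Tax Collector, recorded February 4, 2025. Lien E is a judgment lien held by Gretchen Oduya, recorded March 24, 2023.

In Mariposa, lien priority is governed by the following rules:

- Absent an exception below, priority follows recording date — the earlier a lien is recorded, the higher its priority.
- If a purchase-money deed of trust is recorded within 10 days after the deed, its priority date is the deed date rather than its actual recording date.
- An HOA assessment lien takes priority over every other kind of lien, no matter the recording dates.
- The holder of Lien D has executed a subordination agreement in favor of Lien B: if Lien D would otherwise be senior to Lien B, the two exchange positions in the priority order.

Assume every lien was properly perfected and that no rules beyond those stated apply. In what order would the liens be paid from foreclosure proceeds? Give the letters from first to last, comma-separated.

Adjusting effective dates: A was recorded within the 10-day window, so its effective date is the deed date May 5, 2023.
C is an HOA assessment lien, so it outranks all other liens regardless of date.
Among the remaining liens, by effective date: E (March 24, 2023), A (May 5, 2023), B (May 20, 2023), D (February 4, 2025).
D is already junior to B, so the subordination agreement changes nothing.

C, E, A, B, D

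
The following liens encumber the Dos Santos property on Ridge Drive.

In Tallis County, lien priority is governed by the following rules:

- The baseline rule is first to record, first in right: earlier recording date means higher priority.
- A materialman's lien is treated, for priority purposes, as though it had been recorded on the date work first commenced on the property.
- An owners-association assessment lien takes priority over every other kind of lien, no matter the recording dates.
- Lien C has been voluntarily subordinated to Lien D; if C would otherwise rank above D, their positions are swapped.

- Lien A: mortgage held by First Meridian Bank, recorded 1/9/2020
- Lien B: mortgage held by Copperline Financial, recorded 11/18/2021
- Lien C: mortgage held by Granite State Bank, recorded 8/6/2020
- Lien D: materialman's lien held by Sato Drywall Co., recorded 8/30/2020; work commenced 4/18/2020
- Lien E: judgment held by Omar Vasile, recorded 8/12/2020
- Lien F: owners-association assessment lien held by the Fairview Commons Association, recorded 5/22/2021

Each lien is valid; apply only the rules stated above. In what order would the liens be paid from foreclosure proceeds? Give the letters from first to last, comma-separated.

First, effective dates: D relates back to 4/18/2020 (work commenced).
F is an owners-association assessment lien, so it outranks all other liens regardless of date.
Among the remaining liens, by effective date: A (1/9/2020), D (4/18/2020), C (8/6/2020), E (8/12/2020), B (11/18/2021).
C already ranks below D; the subordination has no effect.

F, A, D, C, E, B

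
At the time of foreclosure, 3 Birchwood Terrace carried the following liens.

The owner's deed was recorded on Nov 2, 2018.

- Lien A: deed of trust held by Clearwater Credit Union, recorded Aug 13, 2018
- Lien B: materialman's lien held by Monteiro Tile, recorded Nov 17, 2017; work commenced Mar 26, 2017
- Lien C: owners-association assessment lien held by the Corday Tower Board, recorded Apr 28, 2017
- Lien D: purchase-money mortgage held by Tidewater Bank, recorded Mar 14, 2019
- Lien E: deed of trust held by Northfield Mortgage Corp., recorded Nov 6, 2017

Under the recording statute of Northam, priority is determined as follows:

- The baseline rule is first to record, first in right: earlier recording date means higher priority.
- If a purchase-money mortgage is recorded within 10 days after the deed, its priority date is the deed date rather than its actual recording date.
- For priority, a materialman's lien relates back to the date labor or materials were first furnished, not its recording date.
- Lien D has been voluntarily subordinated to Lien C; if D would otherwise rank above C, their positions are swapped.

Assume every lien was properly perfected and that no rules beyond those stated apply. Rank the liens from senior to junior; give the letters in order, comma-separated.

Effective dates after the stated exceptions: B is treated as recorded Mar 26, 2017, the work-commencement date; D was recorded 132 days after the deed, outside the 10-day window, so it keeps its recording date.
Ordering by effective date: B (Mar 26, 2017), C (Apr 28, 2017), E (Nov 6, 2017), A (Aug 13, 2018), D (Mar 14, 2019).
Since D is not senior to C, the subordination leaves the order unchanged.

B, C, E, A, D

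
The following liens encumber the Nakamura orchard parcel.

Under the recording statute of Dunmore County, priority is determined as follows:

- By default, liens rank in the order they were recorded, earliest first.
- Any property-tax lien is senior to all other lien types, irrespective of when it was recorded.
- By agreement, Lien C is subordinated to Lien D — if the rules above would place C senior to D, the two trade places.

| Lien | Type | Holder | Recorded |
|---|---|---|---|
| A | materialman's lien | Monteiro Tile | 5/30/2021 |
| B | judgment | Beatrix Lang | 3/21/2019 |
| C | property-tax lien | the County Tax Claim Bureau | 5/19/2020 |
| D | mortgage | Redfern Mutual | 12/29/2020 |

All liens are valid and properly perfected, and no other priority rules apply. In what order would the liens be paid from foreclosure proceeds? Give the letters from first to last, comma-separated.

D, B, C, A

C, as a property-tax lien, has superpriority and ranks first.
Ordering the rest by effective date: B (3/21/2019), D (12/29/2020), A (5/30/2021).
C is senior to D before the subordination, so the two trade places.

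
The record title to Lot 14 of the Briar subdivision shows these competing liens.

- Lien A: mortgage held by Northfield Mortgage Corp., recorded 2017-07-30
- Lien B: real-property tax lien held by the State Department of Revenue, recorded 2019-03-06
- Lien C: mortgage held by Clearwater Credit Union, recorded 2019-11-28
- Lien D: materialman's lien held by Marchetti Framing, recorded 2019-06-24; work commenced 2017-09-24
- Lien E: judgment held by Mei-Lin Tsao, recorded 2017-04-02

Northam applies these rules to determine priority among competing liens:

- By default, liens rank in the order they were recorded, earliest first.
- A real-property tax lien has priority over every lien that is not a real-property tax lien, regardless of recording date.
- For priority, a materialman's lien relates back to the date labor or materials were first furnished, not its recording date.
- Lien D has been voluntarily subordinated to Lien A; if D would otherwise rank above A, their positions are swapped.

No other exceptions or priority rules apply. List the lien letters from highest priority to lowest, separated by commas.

B, E, A, D, C

Effective dates: D relates back to 2017-09-24 (work commenced).
B, as a real-property tax lien, has superpriority and ranks first.
The other liens, earliest effective date first: E (2017-04-02), A (2017-07-30), D (2017-09-24), C (2019-11-28).
D already ranks below A; the subordination has no effect.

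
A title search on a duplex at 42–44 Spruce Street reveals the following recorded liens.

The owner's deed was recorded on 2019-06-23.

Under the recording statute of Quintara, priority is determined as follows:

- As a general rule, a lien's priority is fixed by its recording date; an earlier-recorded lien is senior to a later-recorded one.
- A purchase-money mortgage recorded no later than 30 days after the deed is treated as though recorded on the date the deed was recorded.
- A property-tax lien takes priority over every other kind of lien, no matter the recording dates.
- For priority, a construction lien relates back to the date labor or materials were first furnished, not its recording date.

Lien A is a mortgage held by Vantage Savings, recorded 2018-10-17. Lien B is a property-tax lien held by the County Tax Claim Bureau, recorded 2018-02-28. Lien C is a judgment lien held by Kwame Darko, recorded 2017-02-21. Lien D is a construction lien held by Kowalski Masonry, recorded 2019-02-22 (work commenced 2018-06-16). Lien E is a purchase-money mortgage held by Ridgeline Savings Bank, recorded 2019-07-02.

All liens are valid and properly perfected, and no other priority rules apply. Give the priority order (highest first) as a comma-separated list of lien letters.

First, effective dates: D is treated as recorded 2018-06-16, the work-commencement date; E's effective date is the deed date, 2019-06-23.
B, as a property-tax lien, has superpriority and ranks first.
Remaining liens by effective date: C (2017-02-21), D (2018-06-16), A (2018-10-17), E (2019-06-23).

B, C, D, A, E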